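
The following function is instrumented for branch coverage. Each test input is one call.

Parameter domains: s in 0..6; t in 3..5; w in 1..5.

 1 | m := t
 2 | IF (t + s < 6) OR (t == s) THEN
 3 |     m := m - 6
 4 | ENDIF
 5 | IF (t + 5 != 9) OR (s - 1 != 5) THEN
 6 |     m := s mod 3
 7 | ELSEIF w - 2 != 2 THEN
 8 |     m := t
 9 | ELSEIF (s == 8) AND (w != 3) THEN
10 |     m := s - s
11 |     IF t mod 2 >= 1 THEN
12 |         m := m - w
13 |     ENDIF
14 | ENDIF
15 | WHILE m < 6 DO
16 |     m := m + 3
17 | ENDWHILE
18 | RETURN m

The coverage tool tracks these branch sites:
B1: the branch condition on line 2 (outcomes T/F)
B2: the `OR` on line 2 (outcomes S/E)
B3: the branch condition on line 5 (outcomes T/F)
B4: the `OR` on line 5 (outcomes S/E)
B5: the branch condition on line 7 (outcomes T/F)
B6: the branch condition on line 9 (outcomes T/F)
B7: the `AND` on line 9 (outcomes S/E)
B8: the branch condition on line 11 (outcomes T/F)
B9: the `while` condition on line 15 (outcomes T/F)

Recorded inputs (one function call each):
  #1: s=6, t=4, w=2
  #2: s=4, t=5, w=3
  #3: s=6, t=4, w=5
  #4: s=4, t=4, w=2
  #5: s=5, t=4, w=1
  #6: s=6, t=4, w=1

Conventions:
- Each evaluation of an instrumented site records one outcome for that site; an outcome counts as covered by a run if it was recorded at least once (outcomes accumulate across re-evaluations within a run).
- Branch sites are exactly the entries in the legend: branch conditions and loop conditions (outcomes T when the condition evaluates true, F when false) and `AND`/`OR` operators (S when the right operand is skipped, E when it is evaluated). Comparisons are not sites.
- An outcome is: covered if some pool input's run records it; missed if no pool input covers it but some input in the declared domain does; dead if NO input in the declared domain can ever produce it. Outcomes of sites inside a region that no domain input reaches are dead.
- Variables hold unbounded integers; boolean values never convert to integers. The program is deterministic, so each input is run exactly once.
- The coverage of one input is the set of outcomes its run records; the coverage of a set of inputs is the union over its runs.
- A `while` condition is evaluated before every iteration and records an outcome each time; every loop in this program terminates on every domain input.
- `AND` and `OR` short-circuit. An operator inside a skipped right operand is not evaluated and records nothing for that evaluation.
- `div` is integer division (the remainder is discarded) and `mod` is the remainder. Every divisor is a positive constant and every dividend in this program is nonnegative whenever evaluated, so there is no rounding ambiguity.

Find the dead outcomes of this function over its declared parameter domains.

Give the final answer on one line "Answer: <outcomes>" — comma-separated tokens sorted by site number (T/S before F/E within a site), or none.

sweeping the full domain (105 inputs) for each outcome:
  B6=T: never recorded by any domain input -> dead
  B7=E: never recorded by any domain input -> dead
  B8=T: never recorded by any domain input -> dead
  B8=F: never recorded by any domain input -> dead
  reachable outcomes have witnesses, e.g. B1=T (e.g. s=0, t=3, w=1), B1=F (e.g. s=1, t=5, w=1), B2=S (e.g. s=0, t=3, w=1), B2=E (e.g. s=1, t=5, w=1)

Answer: B6=T, B7=E, B8=T, B8=F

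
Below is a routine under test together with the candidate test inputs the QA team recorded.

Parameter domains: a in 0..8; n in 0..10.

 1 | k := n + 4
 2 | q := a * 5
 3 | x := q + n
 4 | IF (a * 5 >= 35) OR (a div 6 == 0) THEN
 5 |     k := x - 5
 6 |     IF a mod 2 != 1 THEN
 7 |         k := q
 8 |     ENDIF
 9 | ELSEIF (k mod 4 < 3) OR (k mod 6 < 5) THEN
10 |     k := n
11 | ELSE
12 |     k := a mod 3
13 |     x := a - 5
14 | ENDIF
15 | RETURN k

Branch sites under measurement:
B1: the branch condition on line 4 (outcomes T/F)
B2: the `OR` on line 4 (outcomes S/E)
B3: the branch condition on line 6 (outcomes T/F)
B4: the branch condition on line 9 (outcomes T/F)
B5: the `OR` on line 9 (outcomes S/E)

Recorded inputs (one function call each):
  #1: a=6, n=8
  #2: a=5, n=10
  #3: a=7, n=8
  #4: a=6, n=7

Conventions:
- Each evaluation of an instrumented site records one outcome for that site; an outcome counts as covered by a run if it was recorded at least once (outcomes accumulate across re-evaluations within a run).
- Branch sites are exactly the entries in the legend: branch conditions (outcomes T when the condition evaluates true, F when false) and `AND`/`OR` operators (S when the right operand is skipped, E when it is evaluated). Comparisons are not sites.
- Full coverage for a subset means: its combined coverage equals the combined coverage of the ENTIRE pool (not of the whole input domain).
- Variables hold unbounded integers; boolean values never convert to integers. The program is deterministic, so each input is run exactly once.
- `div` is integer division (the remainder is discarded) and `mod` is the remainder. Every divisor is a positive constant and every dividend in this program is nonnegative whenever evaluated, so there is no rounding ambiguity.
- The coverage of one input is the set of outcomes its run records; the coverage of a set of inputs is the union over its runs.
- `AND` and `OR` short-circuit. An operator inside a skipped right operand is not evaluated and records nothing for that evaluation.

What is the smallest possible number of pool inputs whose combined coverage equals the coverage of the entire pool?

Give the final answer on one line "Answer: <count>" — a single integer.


input #1, a=6, n=8: events B2->E, B1->F, B5->S, B4->T; outcomes B1=F, B2=E, B4=T, B5=S
input #2, a=5, n=10: events B2->E, B1->T, B3->F; outcomes B1=T, B2=E, B3=F
input #3, a=7, n=8: events B2->S, B1->T, B3->F; outcomes B1=T, B2=S, B3=F
input #4, a=6, n=7: events B2->E, B1->F, B5->E, B4->F; outcomes B1=F, B2=E, B4=F, B5=E
together the pool reaches 9 outcomes: B1=T, B1=F, B2=S, B2=E, B3=F, B4=T, B4=F, B5=S, B5=E
size 1 is not enough: best union over all size-1 subsets is 4/9
size 2 is not enough: best union over all size-2 subsets is 7/9
the canonical winner is {1, 3, 4}: size 3, full 9-outcome coverage, earliest index list among size-3 covers
Answer: 3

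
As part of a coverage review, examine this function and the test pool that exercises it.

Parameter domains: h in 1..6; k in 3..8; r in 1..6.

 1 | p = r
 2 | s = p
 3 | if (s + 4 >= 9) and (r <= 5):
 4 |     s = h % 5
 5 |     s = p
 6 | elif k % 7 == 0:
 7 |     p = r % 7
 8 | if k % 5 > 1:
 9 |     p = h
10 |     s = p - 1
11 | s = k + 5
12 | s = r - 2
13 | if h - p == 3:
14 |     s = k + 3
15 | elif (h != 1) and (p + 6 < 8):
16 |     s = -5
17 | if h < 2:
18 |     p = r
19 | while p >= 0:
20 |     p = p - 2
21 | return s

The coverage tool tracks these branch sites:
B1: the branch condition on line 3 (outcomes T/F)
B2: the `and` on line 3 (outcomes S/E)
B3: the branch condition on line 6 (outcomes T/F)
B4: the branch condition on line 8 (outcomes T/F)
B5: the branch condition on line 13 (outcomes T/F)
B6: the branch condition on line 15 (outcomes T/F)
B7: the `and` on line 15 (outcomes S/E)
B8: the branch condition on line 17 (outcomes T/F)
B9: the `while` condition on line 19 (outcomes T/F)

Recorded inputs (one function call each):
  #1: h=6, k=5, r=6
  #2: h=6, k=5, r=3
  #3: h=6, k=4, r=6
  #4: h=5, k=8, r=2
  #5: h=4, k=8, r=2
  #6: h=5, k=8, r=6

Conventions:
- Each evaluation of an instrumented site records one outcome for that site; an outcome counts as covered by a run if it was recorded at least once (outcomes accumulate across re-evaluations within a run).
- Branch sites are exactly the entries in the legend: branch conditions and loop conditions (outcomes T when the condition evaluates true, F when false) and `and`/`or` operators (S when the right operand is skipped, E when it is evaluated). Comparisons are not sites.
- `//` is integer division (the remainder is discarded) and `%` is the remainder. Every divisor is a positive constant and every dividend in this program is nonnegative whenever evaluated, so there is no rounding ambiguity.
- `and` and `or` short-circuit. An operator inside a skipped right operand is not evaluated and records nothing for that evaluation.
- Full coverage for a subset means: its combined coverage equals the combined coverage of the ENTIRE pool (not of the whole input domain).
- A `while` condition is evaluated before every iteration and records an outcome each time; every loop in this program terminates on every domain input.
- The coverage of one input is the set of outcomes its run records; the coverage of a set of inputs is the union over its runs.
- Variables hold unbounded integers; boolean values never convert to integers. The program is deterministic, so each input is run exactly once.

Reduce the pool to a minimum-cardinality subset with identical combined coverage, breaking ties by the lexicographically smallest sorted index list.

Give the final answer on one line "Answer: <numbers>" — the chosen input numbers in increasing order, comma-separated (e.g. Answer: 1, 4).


test 1 (h=6, k=5, r=6) fires B2->E, B1->F, B3->F, B4->F, B5->F, B7->E, B6->F, B8->F, B9->T, B9->T, B9->T, B9->T, B9->F; hits B1=F, B2=E, B3=F, B4=F, B5=F, B6=F, B7=E, B8=F, B9=T, B9=F
test 2 (h=6, k=5, r=3) fires B2->S, B1->F, B3->F, B4->F, B5->T, B8->F, B9->T, B9->T, B9->F; hits B1=F, B2=S, B3=F, B4=F, B5=T, B8=F, B9=T, B9=F
test 3 (h=6, k=4, r=6) fires B2->E, B1->F, B3->F, B4->T, B5->F, B7->E, B6->F, B8->F, B9->T, B9->T, B9->T, B9->T, B9->F; hits B1=F, B2=E, B3=F, B4=T, B5=F, B6=F, B7=E, B8=F, B9=T, B9=F
test 4 (h=5, k=8, r=2) fires B2->S, B1->F, B3->F, B4->T, B5->F, B7->E, B6->F, B8->F, B9->T, B9->T, B9->T, B9->F; hits B1=F, B2=S, B3=F, B4=T, B5=F, B6=F, B7=E, B8=F, B9=T, B9=F
test 5 (h=4, k=8, r=2) fires B2->S, B1->F, B3->F, B4->T, B5->F, B7->E, B6->F, B8->F, B9->T, B9->T, B9->T, B9->F; hits B1=F, B2=S, B3=F, B4=T, B5=F, B6=F, B7=E, B8=F, B9=T, B9=F
test 6 (h=5, k=8, r=6) fires B2->E, B1->F, B3->F, B4->T, B5->F, B7->E, B6->F, B8->F, B9->T, B9->T, B9->T, B9->F; hits B1=F, B2=E, B3=F, B4=T, B5=F, B6=F, B7=E, B8=F, B9=T, B9=F
union over all inputs: B1=F, B2=S, B2=E, B3=F, B4=T, B4=F, B5=T, B5=F, B6=F, B7=E, B8=F, B9=T, B9=F (13 outcomes)
no size-1 subset reaches all 13 outcomes (best union: 10/13)
the canonical winner is {2, 3}: size 2, full 13-outcome coverage, earliest index list among size-2 covers
Answer: 2, 3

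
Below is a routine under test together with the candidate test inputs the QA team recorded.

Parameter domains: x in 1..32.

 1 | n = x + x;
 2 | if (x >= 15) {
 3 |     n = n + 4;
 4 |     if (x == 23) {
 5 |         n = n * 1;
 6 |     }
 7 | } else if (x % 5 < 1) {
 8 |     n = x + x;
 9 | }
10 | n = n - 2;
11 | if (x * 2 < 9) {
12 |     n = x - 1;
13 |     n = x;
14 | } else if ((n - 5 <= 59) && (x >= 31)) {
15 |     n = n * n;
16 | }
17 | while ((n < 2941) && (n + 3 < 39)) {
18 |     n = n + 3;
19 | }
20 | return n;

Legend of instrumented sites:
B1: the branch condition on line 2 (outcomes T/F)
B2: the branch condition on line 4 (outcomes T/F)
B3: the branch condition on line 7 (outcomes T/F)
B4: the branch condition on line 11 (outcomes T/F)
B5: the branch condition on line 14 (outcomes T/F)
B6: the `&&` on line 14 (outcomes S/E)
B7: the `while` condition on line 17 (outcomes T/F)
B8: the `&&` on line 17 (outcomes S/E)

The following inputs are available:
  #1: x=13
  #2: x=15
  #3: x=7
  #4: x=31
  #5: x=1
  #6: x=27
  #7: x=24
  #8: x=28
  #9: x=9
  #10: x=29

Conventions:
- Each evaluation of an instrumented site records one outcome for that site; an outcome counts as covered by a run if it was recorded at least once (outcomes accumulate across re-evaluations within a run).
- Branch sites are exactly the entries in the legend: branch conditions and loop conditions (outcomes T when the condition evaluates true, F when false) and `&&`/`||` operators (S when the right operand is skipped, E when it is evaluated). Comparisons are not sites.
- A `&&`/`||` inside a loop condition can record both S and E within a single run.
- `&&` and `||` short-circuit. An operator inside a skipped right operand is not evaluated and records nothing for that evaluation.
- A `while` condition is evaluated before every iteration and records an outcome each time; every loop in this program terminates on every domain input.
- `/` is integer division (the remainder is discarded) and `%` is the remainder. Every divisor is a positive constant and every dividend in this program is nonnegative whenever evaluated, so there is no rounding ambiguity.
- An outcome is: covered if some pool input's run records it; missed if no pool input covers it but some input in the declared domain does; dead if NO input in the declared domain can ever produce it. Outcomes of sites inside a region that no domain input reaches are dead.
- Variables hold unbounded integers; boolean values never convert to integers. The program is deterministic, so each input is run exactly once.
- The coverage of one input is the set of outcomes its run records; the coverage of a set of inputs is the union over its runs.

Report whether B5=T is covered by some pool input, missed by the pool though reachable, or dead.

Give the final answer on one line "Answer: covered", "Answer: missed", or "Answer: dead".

B5=T is recorded by pool input(s) 4 -> covered

Answer: covered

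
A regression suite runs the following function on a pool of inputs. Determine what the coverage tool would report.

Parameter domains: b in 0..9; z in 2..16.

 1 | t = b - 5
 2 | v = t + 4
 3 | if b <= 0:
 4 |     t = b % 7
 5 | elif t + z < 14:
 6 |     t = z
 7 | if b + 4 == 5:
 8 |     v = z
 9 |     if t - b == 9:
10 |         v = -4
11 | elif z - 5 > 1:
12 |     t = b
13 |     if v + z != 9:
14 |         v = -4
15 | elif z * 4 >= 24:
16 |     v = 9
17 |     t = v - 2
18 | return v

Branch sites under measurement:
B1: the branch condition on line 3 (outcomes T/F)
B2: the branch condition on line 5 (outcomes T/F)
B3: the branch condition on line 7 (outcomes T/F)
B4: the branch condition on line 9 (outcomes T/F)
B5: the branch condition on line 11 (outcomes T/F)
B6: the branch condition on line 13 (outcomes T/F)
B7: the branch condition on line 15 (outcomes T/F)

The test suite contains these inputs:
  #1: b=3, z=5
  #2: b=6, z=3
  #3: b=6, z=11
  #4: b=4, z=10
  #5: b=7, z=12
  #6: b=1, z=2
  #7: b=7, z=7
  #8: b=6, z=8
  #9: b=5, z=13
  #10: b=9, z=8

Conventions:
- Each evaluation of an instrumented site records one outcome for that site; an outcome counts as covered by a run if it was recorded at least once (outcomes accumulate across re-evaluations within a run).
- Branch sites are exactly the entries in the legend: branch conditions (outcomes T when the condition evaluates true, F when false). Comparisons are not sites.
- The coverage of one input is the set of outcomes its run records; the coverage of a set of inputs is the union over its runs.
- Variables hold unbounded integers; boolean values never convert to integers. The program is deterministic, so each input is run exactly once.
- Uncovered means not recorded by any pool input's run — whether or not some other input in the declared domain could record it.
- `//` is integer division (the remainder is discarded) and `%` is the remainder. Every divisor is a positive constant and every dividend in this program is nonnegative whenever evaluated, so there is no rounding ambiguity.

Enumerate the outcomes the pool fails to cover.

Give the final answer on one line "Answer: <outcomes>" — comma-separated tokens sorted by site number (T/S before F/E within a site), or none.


run #1 (b=3, z=5) runs B1->F, B2->T, B3->F, B5->F, B7->F; records B1=F, B2=T, B3=F, B5=F, B7=F
run #2 (b=6, z=3) runs B1->F, B2->T, B3->F, B5->F, B7->F; records B1=F, B2=T, B3=F, B5=F, B7=F
run #3 (b=6, z=11) runs B1->F, B2->T, B3->F, B5->T, B6->T; records B1=F, B2=T, B3=F, B5=T, B6=T
run #4 (b=4, z=10) runs B1->F, B2->T, B3->F, B5->T, B6->T; records B1=F, B2=T, B3=F, B5=T, B6=T
run #5 (b=7, z=12) runs B1->F, B2->F, B3->F, B5->T, B6->T; records B1=F, B2=F, B3=F, B5=T, B6=T
run #6 (b=1, z=2) runs B1->F, B2->T, B3->T, B4->F; records B1=F, B2=T, B3=T, B4=F
run #7 (b=7, z=7) runs B1->F, B2->T, B3->F, B5->T, B6->T; records B1=F, B2=T, B3=F, B5=T, B6=T
run #8 (b=6, z=8) runs B1->F, B2->T, B3->F, B5->T, B6->T; records B1=F, B2=T, B3=F, B5=T, B6=T
run #9 (b=5, z=13) runs B1->F, B2->T, B3->F, B5->T, B6->T; records B1=F, B2=T, B3=F, B5=T, B6=T
run #10 (b=9, z=8) runs B1->F, B2->T, B3->F, B5->T, B6->T; records B1=F, B2=T, B3=F, B5=T, B6=T
union over the pool: B1=F, B2=T, B2=F, B3=T, B3=F, B4=F, B5=T, B5=F, B6=T, B7=F
uncovered (4 of 14): B1=T, B4=T, B6=F, B7=T
Answer: B1=T, B4=T, B6=F, B7=T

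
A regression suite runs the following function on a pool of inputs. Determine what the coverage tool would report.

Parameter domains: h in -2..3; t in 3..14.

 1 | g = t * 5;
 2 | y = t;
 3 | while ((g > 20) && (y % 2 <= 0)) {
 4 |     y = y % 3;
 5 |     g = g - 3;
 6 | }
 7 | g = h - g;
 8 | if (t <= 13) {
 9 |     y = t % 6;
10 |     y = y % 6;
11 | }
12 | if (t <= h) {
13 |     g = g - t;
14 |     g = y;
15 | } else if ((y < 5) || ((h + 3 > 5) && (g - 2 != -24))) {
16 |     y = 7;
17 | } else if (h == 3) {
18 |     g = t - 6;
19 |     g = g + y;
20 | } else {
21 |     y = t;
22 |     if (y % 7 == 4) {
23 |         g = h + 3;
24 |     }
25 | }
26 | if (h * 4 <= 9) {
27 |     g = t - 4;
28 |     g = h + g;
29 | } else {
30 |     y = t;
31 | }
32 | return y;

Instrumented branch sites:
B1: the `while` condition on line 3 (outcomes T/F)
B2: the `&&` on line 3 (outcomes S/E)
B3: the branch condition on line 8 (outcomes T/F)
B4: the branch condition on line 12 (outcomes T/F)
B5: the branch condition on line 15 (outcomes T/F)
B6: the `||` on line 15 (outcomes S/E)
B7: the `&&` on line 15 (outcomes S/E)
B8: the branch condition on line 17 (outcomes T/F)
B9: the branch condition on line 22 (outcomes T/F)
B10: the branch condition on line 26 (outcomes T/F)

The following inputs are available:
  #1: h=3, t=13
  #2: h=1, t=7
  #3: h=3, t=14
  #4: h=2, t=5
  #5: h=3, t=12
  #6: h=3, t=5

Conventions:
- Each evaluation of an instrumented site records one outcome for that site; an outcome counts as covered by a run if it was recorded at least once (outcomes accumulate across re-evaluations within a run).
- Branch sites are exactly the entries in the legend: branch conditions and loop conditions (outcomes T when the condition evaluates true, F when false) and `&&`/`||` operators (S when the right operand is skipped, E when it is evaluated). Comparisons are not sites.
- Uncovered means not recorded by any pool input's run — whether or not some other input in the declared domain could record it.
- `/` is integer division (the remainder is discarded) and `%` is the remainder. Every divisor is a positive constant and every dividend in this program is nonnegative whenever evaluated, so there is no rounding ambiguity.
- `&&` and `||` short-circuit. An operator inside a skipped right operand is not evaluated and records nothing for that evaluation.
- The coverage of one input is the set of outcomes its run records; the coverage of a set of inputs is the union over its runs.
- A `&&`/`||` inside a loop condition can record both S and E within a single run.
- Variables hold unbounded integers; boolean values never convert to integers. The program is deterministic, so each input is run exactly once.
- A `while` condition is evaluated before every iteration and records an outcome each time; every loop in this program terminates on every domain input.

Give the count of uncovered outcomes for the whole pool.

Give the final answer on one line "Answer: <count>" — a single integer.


#1 (h=3, t=13) -> B2->E, B1->F, B3->T, B4->F, B6->S, B5->T, B10->F; covered: B1=F, B2=E, B3=T, B4=F, B5=T, B6=S, B10=F
#2 (h=1, t=7) -> B2->E, B1->F, B3->T, B4->F, B6->S, B5->T, B10->T; covered: B1=F, B2=E, B3=T, B4=F, B5=T, B6=S, B10=T
#3 (h=3, t=14) -> B2->E, B1->T, B2->E, B1->T, B2->E, B1->T, B2->E, B1->T, B2->E, B1->T, B2->E, B1->T, B2->E, B1->T, ...; covered: B1=T, B1=F, B2=S, B2=E, B3=F, B4=F, B5=T, B6=S, B10=F
#4 (h=2, t=5) -> B2->E, B1->F, B3->T, B4->F, B6->E, B7->S, B5->F, B8->F, B9->F, B10->T; covered: B1=F, B2=E, B3=T, B4=F, B5=F, B6=E, B7=S, B8=F, B9=F, B10=T
#5 (h=3, t=12) -> B2->E, B1->T, B2->E, B1->T, B2->E, B1->T, B2->E, B1->T, B2->E, B1->T, B2->E, B1->T, B2->E, B1->T, ...; covered: B1=T, B1=F, B2=S, B2=E, B3=T, B4=F, B5=T, B6=S, B10=F
#6 (h=3, t=5) -> B2->E, B1->F, B3->T, B4->F, B6->E, B7->E, B5->F, B8->T, B10->F; covered: B1=F, B2=E, B3=T, B4=F, B5=F, B6=E, B7=E, B8=T, B10=F
union over the pool: B1=T, B1=F, B2=S, B2=E, B3=T, B3=F, B4=F, B5=T, B5=F, B6=S, B6=E, B7=S, B7=E, B8=T, B8=F, B9=F, B10=T, B10=F
uncovered (2 of 20): B4=T, B9=T
Answer: 2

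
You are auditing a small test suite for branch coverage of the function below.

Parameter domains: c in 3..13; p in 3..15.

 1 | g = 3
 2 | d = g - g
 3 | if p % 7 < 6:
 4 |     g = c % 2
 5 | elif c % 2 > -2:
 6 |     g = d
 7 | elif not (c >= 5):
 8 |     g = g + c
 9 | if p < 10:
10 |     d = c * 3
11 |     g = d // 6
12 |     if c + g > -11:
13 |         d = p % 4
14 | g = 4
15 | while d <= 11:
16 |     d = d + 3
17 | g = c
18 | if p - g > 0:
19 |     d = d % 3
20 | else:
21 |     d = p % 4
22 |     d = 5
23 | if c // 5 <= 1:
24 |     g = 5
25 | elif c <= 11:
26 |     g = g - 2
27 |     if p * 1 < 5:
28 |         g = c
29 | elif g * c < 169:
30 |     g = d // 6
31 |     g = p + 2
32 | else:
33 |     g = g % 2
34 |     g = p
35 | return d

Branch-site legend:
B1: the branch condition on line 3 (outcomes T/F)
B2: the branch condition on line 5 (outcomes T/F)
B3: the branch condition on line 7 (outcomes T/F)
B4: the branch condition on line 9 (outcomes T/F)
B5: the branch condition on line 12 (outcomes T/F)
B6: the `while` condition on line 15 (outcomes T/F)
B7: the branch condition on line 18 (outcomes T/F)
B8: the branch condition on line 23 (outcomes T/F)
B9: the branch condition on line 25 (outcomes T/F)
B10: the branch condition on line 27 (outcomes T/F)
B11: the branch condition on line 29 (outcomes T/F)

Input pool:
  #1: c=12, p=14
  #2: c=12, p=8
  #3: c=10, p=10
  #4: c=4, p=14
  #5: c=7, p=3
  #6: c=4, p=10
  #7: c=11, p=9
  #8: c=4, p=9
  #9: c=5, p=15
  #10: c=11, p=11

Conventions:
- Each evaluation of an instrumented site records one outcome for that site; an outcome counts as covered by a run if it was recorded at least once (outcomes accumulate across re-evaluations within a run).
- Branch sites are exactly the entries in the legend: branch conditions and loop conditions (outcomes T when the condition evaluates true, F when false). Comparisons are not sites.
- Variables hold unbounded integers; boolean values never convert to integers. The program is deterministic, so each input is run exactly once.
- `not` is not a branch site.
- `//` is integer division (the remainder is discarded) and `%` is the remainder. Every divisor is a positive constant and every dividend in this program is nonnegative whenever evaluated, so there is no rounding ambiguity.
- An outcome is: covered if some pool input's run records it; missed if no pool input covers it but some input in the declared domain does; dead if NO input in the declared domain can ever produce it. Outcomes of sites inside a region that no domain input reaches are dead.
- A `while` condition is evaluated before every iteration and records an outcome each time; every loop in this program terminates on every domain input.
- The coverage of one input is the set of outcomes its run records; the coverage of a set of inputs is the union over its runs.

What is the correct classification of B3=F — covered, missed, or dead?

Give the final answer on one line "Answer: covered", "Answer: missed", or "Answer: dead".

no pool input records B3=F
checking all 143 inputs in the declared domain: B3=F is never recorded -> dead

Answer: dead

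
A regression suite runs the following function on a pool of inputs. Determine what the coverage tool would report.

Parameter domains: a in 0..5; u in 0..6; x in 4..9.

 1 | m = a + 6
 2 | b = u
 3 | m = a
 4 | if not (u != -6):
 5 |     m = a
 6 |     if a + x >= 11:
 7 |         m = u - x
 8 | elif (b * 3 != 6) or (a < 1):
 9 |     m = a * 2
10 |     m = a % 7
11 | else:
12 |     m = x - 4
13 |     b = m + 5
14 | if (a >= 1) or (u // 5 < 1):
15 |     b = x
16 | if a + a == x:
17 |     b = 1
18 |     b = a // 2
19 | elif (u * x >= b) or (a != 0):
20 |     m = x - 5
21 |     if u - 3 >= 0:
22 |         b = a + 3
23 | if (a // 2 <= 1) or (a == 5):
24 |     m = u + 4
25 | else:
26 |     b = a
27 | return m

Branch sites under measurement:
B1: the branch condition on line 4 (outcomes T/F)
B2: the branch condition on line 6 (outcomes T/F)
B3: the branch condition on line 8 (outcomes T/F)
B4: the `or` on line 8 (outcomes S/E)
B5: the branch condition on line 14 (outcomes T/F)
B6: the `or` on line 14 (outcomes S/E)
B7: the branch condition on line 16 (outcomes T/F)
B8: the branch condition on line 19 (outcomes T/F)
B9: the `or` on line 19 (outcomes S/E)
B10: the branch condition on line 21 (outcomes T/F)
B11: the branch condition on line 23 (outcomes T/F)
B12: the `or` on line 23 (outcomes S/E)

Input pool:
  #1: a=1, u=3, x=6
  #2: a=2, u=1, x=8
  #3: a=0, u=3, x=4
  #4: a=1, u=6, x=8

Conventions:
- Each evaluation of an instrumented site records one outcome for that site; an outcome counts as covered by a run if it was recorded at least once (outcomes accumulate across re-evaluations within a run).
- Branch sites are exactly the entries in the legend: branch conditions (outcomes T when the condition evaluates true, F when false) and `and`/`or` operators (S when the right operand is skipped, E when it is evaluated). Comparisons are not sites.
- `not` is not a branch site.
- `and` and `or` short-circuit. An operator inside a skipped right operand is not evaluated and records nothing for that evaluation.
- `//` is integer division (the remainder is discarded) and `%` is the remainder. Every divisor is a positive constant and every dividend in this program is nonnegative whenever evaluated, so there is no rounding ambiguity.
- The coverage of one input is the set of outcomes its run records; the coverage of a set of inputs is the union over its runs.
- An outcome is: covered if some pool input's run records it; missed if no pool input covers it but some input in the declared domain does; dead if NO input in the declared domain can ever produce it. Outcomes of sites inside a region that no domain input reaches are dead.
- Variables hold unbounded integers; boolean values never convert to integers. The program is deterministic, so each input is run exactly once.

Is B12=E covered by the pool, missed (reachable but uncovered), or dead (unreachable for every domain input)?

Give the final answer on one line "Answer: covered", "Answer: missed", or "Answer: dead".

no pool input records B12=E
but domain input (a=4, u=0, x=4) does record it -> reachable, so missed

Answer: missed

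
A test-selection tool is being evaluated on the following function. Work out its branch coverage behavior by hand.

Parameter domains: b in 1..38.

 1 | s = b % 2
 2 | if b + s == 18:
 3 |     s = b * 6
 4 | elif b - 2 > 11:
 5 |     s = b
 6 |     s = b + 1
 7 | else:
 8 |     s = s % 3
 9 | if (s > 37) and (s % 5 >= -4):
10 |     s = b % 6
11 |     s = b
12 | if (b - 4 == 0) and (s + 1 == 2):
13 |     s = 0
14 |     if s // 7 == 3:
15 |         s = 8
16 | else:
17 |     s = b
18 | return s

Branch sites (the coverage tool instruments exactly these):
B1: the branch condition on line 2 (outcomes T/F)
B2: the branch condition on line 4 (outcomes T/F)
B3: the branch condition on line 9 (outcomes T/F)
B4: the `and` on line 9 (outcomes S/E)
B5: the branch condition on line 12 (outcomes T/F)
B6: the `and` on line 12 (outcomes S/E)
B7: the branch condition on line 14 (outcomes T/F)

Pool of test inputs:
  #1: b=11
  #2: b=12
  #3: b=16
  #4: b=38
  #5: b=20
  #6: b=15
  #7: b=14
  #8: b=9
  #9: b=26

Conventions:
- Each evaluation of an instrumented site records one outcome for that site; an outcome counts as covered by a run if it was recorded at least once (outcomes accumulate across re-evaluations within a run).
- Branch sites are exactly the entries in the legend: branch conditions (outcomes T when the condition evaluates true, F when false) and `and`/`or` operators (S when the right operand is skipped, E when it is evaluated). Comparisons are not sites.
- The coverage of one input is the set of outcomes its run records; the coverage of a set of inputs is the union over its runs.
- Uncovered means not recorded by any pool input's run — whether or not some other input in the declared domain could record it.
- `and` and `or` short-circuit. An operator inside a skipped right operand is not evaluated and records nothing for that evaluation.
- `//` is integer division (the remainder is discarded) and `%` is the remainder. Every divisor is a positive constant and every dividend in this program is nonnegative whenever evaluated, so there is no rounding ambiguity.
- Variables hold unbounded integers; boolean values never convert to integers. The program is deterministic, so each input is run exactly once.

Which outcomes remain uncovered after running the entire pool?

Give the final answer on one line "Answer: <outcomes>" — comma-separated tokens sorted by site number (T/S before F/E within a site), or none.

run #1 (b=11) records B1=F, B2=F, B3=F, B4=S, B5=F, B6=S
run #2 (b=12) records B1=F, B2=F, B3=F, B4=S, B5=F, B6=S
run #3 (b=16) records B1=F, B2=T, B3=F, B4=S, B5=F, B6=S
run #4 (b=38) records B1=F, B2=T, B3=T, B4=E, B5=F, B6=S
run #5 (b=20) records B1=F, B2=T, B3=F, B4=S, B5=F, B6=S
run #6 (b=15) records B1=F, B2=T, B3=F, B4=S, B5=F, B6=S
run #7 (b=14) records B1=F, B2=T, B3=F, B4=S, B5=F, B6=S
run #8 (b=9) records B1=F, B2=F, B3=F, B4=S, B5=F, B6=S
run #9 (b=26) records B1=F, B2=T, B3=F, B4=S, B5=F, B6=S
union over the pool: B1=F, B2=T, B2=F, B3=T, B3=F, B4=S, B4=E, B5=F, B6=S
uncovered (5 of 14): B1=T, B5=T, B6=E, B7=T, B7=F

Answer: B1=T, B5=T, B6=E, B7=T, B7=F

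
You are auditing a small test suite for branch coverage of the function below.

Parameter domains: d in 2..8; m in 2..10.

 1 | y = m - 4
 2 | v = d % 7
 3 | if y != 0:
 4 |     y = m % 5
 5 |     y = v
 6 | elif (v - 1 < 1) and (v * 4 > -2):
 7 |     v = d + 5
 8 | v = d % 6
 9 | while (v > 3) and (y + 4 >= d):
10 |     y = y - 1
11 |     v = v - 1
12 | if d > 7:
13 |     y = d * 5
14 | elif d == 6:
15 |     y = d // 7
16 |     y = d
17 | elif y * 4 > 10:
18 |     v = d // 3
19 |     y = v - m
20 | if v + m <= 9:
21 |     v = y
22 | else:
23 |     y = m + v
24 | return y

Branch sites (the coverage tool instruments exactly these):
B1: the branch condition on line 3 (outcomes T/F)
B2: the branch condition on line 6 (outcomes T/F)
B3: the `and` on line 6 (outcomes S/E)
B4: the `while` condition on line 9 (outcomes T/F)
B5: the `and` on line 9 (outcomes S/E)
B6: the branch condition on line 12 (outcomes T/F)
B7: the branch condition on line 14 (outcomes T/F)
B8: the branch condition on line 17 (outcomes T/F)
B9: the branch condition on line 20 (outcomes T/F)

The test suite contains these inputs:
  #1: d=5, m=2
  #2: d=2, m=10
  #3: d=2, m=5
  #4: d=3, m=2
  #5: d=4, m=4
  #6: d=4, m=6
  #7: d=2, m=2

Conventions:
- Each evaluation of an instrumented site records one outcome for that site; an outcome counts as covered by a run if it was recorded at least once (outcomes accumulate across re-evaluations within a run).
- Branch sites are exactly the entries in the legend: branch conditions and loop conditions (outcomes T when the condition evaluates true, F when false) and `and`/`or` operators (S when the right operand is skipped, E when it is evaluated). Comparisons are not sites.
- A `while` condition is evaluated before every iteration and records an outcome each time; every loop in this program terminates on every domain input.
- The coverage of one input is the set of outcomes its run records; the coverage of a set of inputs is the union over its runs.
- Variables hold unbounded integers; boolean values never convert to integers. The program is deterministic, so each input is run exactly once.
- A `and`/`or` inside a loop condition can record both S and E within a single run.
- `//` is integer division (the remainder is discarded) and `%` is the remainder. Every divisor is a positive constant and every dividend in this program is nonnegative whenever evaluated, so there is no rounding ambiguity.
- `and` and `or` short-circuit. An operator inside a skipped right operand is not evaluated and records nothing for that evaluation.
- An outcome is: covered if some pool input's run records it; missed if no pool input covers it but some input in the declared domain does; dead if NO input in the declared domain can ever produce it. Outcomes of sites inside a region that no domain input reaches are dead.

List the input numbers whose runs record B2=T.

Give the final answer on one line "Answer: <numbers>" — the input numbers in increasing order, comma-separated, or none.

input #1 (d=5, m=2): does not produce B2=T
input #2 (d=2, m=10): does not produce B2=T
input #3 (d=2, m=5): does not produce B2=T
input #4 (d=3, m=2): does not produce B2=T
input #5 (d=4, m=4): does not produce B2=T
input #6 (d=4, m=6): does not produce B2=T
input #7 (d=2, m=2): does not produce B2=T

Answer: none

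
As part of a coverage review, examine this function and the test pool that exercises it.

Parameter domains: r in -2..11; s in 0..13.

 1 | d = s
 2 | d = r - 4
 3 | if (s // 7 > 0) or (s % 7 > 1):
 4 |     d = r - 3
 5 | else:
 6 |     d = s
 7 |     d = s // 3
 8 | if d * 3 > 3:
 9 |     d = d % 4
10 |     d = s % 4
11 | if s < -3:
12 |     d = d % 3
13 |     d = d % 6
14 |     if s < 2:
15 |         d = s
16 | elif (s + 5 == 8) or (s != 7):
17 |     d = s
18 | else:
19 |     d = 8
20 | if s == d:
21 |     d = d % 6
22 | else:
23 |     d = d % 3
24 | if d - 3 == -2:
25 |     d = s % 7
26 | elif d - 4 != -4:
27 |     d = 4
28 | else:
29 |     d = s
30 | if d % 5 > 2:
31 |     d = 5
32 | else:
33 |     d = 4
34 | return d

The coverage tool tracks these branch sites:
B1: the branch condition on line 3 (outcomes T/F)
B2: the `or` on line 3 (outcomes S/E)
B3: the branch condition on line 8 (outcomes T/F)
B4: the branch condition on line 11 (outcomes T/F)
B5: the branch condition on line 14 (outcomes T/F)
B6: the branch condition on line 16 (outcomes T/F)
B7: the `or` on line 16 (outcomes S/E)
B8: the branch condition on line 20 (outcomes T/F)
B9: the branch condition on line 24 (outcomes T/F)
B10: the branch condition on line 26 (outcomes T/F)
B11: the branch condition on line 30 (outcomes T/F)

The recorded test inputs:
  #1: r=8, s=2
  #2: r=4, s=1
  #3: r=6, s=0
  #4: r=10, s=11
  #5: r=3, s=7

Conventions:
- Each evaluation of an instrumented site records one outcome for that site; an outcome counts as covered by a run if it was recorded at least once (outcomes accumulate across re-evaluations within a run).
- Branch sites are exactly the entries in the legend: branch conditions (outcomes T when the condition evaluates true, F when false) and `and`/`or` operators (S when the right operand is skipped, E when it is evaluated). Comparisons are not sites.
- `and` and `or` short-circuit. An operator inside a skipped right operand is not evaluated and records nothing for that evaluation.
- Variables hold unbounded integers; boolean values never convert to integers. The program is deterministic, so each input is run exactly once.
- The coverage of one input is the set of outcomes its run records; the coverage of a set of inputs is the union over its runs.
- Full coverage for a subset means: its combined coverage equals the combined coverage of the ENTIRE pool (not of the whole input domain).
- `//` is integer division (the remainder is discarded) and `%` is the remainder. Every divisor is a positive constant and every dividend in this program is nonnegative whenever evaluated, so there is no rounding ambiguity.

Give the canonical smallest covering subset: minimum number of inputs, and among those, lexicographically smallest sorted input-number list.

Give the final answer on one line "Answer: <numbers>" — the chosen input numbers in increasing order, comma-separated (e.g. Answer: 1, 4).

input #1 (r=8, s=2): events B2->E, B1->T, B3->T, B4->F, B7->E, B6->T, B8->T, B9->F, B10->T, B11->T; covers B1=T, B2=E, B3=T, B4=F, B6=T, B7=E, B8=T, B9=F, B10=T, B11=T
input #2 (r=4, s=1): events B2->E, B1->F, B3->F, B4->F, B7->E, B6->T, B8->T, B9->T, B11->F; covers B1=F, B2=E, B3=F, B4=F, B6=T, B7=E, B8=T, B9=T, B11=F
input #3 (r=6, s=0): events B2->E, B1->F, B3->F, B4->F, B7->E, B6->T, B8->T, B9->F, B10->F, B11->F; covers B1=F, B2=E, B3=F, B4=F, B6=T, B7=E, B8=T, B9=F, B10=F, B11=F
input #4 (r=10, s=11): events B2->S, B1->T, B3->T, B4->F, B7->E, B6->T, B8->T, B9->F, B10->T, B11->T; covers B1=T, B2=S, B3=T, B4=F, B6=T, B7=E, B8=T, B9=F, B10=T, B11=T
input #5 (r=3, s=7): events B2->S, B1->T, B3->F, B4->F, B7->E, B6->F, B8->F, B9->F, B10->T, B11->T; covers B1=T, B2=S, B3=F, B4=F, B6=F, B7=E, B8=F, B9=F, B10=T, B11=T
union over all inputs: B1=T, B1=F, B2=S, B2=E, B3=T, B3=F, B4=F, B6=T, B6=F, B7=E, B8=T, B8=F, B9=T, B9=F, B10=T, B10=F, B11=T, B11=F (18 outcomes)
every size-1 subset falls short of the 18 outcomes (best: 10/18)
every size-2 subset falls short of the 18 outcomes (best: 16/18)
every size-3 subset falls short of the 18 outcomes (best: 17/18)
the canonical winner is {1, 2, 3, 5}: size 4, full 18-outcome coverage, earliest index list among size-4 covers

Answer: 1, 2, 3, 5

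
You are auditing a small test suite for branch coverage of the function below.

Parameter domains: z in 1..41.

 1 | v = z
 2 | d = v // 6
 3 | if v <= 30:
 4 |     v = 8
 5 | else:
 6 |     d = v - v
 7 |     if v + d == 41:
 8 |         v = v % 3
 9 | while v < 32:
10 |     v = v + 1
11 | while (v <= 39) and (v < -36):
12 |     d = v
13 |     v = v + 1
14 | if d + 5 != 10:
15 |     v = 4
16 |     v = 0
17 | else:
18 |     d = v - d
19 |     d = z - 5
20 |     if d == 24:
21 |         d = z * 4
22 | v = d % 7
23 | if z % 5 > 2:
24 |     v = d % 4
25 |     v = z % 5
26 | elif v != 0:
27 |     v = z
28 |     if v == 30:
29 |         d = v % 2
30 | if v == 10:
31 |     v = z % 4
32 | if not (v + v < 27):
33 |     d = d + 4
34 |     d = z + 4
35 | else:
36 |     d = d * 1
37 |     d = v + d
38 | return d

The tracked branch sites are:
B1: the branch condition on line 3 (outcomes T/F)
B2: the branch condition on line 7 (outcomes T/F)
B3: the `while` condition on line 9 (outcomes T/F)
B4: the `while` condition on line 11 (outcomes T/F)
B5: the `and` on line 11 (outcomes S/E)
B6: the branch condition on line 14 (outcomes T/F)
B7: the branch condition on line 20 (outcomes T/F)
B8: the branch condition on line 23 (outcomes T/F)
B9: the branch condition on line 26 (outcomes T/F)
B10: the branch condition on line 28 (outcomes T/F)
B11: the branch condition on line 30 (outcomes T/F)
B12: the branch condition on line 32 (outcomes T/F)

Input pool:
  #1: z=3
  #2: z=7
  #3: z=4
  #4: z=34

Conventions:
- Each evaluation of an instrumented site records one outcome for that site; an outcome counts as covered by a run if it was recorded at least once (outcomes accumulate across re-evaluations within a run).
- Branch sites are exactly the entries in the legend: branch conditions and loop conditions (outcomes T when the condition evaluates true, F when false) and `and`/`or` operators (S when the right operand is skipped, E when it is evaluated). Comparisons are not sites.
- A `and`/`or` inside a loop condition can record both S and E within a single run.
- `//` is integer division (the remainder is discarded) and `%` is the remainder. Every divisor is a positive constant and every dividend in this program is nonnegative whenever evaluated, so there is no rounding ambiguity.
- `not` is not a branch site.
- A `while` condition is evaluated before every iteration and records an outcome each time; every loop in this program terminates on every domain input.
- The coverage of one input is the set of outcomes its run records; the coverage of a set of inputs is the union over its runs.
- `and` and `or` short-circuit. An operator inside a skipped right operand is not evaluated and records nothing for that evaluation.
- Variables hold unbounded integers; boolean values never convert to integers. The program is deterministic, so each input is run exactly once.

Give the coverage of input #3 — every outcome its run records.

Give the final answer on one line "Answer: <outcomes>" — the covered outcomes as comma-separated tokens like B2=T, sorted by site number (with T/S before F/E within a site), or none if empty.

Event log for input #3 (z=4):
  B1->T, B3->T, B3->T, B3->T, B3->T, B3->T, B3->T, B3->T, B3->T, B3->T
  B3->T, B3->T, B3->T, B3->T, B3->T, B3->T, B3->T, B3->T, B3->T, B3->T
  B3->T, B3->T, B3->T, B3->T, B3->T, B3->F, B5->E, B4->F, B6->T, B8->T
  B11->F, B12->F
collecting distinct outcomes: B1=T, B3=T, B3=F, B4=F, B5=E, B6=T, B8=T, B11=F, B12=F

Answer: B1=T, B3=T, B3=F, B4=F, B5=E, B6=T, B8=T, B11=F, B12=F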